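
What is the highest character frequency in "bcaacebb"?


Input: bcaacebb
Character counts:
  'a': 2
  'b': 3
  'c': 2
  'e': 1
Maximum frequency: 3

3


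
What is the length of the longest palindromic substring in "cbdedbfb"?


Input: "cbdedbfb"
Checking substrings for palindromes:
  [1:6] "bdedb" (len 5) => palindrome
  [2:5] "ded" (len 3) => palindrome
  [5:8] "bfb" (len 3) => palindrome
Longest palindromic substring: "bdedb" with length 5

5


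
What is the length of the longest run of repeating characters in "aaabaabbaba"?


Input: "aaabaabbaba"
Scanning for longest run:
  Position 1 ('a'): continues run of 'a', length=2
  Position 2 ('a'): continues run of 'a', length=3
  Position 3 ('b'): new char, reset run to 1
  Position 4 ('a'): new char, reset run to 1
  Position 5 ('a'): continues run of 'a', length=2
  Position 6 ('b'): new char, reset run to 1
  Position 7 ('b'): continues run of 'b', length=2
  Position 8 ('a'): new char, reset run to 1
  Position 9 ('b'): new char, reset run to 1
  Position 10 ('a'): new char, reset run to 1
Longest run: 'a' with length 3

3


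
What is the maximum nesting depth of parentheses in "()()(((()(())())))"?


Input: "()()(((()(())())))"
Tracking depth:
  Position 0 '(': depth becomes 1
  Position 1 ')': depth becomes 0
  Position 2 '(': depth becomes 1
  Position 3 ')': depth becomes 0
  Position 4 '(': depth becomes 1
  Position 5 '(': depth becomes 2
  Position 6 '(': depth becomes 3
  Position 7 '(': depth becomes 4
  Position 8 ')': depth becomes 3
  Position 9 '(': depth becomes 4
  Position 10 '(': depth becomes 5
  Position 11 ')': depth becomes 4
  Position 12 ')': depth becomes 3
  Position 13 '(': depth becomes 4
  Position 14 ')': depth becomes 3
  Position 15 ')': depth becomes 2
  Position 16 ')': depth becomes 1
  Position 17 ')': depth becomes 0
Maximum depth reached: 5

5


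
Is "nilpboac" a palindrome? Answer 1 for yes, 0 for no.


Input: nilpboac
Reversed: caobplin
  Compare pos 0 ('n') with pos 7 ('c'): MISMATCH
  Compare pos 1 ('i') with pos 6 ('a'): MISMATCH
  Compare pos 2 ('l') with pos 5 ('o'): MISMATCH
  Compare pos 3 ('p') with pos 4 ('b'): MISMATCH
Result: not a palindrome

0


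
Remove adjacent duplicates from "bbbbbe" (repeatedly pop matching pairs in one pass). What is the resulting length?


Input: bbbbbe
Stack-based adjacent duplicate removal:
  Read 'b': push. Stack: b
  Read 'b': matches stack top 'b' => pop. Stack: (empty)
  Read 'b': push. Stack: b
  Read 'b': matches stack top 'b' => pop. Stack: (empty)
  Read 'b': push. Stack: b
  Read 'e': push. Stack: be
Final stack: "be" (length 2)

2


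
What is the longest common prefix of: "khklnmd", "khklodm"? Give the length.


Words: khklnmd, khklodm
  Position 0: all 'k' => match
  Position 1: all 'h' => match
  Position 2: all 'k' => match
  Position 3: all 'l' => match
  Position 4: ('n', 'o') => mismatch, stop
LCP = "khkl" (length 4)

4


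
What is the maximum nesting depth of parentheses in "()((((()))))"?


Input: "()((((()))))"
Tracking depth:
  Position 0 '(': depth becomes 1
  Position 1 ')': depth becomes 0
  Position 2 '(': depth becomes 1
  Position 3 '(': depth becomes 2
  Position 4 '(': depth becomes 3
  Position 5 '(': depth becomes 4
  Position 6 '(': depth becomes 5
  Position 7 ')': depth becomes 4
  Position 8 ')': depth becomes 3
  Position 9 ')': depth becomes 2
  Position 10 ')': depth becomes 1
  Position 11 ')': depth becomes 0
Maximum depth reached: 5

5


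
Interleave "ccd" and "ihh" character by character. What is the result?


Interleaving "ccd" and "ihh":
  Position 0: 'c' from first, 'i' from second => "ci"
  Position 1: 'c' from first, 'h' from second => "ch"
  Position 2: 'd' from first, 'h' from second => "dh"
Result: cichdh

cichdh


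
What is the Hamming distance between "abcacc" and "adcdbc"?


Comparing "abcacc" and "adcdbc" position by position:
  Position 0: 'a' vs 'a' => same
  Position 1: 'b' vs 'd' => differ
  Position 2: 'c' vs 'c' => same
  Position 3: 'a' vs 'd' => differ
  Position 4: 'c' vs 'b' => differ
  Position 5: 'c' vs 'c' => same
Total differences (Hamming distance): 3

3


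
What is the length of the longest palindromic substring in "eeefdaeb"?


Input: "eeefdaeb"
Checking substrings for palindromes:
  [0:3] "eee" (len 3) => palindrome
  [0:2] "ee" (len 2) => palindrome
  [1:3] "ee" (len 2) => palindrome
Longest palindromic substring: "eee" with length 3

3


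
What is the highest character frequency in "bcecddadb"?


Input: bcecddadb
Character counts:
  'a': 1
  'b': 2
  'c': 2
  'd': 3
  'e': 1
Maximum frequency: 3

3


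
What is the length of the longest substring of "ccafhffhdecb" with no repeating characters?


Input: "ccafhffhdecb"
Sliding window (track last position of each char):
  Position 0 ('c'): window [0,0] length 1 -- new best
  Position 1 ('c'): repeat (last at 0), move window start to 1
  Position 1 ('c'): window [1,1] length 1
  Position 2 ('a'): window [1,2] length 2 -- new best
  Position 3 ('f'): window [1,3] length 3 -- new best
  Position 4 ('h'): window [1,4] length 4 -- new best
  Position 5 ('f'): repeat (last at 3), move window start to 4
  Position 5 ('f'): window [4,5] length 2
  Position 6 ('f'): repeat (last at 5), move window start to 6
  Position 6 ('f'): window [6,6] length 1
  Position 7 ('h'): window [6,7] length 2
  Position 8 ('d'): window [6,8] length 3
  Position 9 ('e'): window [6,9] length 4
  Position 10 ('c'): window [6,10] length 5 -- new best
  Position 11 ('b'): window [6,11] length 6 -- new best
Longest substring with no repeats: "fhdecb" with length 6

6


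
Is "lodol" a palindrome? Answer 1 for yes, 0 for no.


Input: lodol
Reversed: lodol
  Compare pos 0 ('l') with pos 4 ('l'): match
  Compare pos 1 ('o') with pos 3 ('o'): match
Result: palindrome

1


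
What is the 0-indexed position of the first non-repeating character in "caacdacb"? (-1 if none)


Input: caacdacb
Character frequencies:
  'a': 3
  'b': 1
  'c': 3
  'd': 1
Scanning left to right for freq == 1:
  Position 0 ('c'): freq=3, skip
  Position 1 ('a'): freq=3, skip
  Position 2 ('a'): freq=3, skip
  Position 3 ('c'): freq=3, skip
  Position 4 ('d'): unique! => answer = 4

4


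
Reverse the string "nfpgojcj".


Input: nfpgojcj
Reading characters right to left:
  Position 7: 'j'
  Position 6: 'c'
  Position 5: 'j'
  Position 4: 'o'
  Position 3: 'g'
  Position 2: 'p'
  Position 1: 'f'
  Position 0: 'n'
Reversed: jcjogpfn

jcjogpfn


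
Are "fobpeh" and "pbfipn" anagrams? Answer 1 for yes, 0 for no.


Strings: "fobpeh", "pbfipn"
Sorted first:  befhop
Sorted second: bfinpp
Differ at position 1: 'e' vs 'f' => not anagrams

0


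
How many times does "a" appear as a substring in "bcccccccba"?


Searching for "a" in "bcccccccba"
Scanning each position:
  Position 0: "b" => no
  Position 1: "c" => no
  Position 2: "c" => no
  Position 3: "c" => no
  Position 4: "c" => no
  Position 5: "c" => no
  Position 6: "c" => no
  Position 7: "c" => no
  Position 8: "b" => no
  Position 9: "a" => MATCH
Total occurrences: 1

1


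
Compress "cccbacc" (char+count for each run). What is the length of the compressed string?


Input: cccbacc
Runs:
  'c' x 3 => "c3"
  'b' x 1 => "b1"
  'a' x 1 => "a1"
  'c' x 2 => "c2"
Compressed: "c3b1a1c2"
Compressed length: 8

8


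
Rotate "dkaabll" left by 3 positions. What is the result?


Input: "dkaabll", rotate left by 3
First 3 characters: "dka"
Remaining characters: "abll"
Concatenate remaining + first: "abll" + "dka" = "ablldka"

ablldka


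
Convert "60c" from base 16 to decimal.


Input: "60c" in base 16
Positional expansion:
  Digit '6' (value 6) x 16^2 = 1536
  Digit '0' (value 0) x 16^1 = 0
  Digit 'c' (value 12) x 16^0 = 12
Sum = 1548

1548


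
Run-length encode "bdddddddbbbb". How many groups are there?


Input: bdddddddbbbb
Scanning for consecutive runs:
  Group 1: 'b' x 1 (positions 0-0)
  Group 2: 'd' x 7 (positions 1-7)
  Group 3: 'b' x 4 (positions 8-11)
Total groups: 3

3


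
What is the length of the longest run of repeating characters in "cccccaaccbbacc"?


Input: "cccccaaccbbacc"
Scanning for longest run:
  Position 1 ('c'): continues run of 'c', length=2
  Position 2 ('c'): continues run of 'c', length=3
  Position 3 ('c'): continues run of 'c', length=4
  Position 4 ('c'): continues run of 'c', length=5
  Position 5 ('a'): new char, reset run to 1
  Position 6 ('a'): continues run of 'a', length=2
  Position 7 ('c'): new char, reset run to 1
  Position 8 ('c'): continues run of 'c', length=2
  Position 9 ('b'): new char, reset run to 1
  Position 10 ('b'): continues run of 'b', length=2
  Position 11 ('a'): new char, reset run to 1
  Position 12 ('c'): new char, reset run to 1
  Position 13 ('c'): continues run of 'c', length=2
Longest run: 'c' with length 5

5


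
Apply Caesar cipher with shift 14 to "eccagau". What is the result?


Caesar cipher: shift "eccagau" by 14
  'e' (pos 4) + 14 = pos 18 = 's'
  'c' (pos 2) + 14 = pos 16 = 'q'
  'c' (pos 2) + 14 = pos 16 = 'q'
  'a' (pos 0) + 14 = pos 14 = 'o'
  'g' (pos 6) + 14 = pos 20 = 'u'
  'a' (pos 0) + 14 = pos 14 = 'o'
  'u' (pos 20) + 14 = pos 8 = 'i'
Result: sqqouoi

sqqouoi


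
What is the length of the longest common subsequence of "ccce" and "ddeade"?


LCS of "ccce" and "ddeade"
DP table:
           d    d    e    a    d    e
      0    0    0    0    0    0    0
  c   0    0    0    0    0    0    0
  c   0    0    0    0    0    0    0
  c   0    0    0    0    0    0    0
  e   0    0    0    1    1    1    1
LCS length = dp[4][6] = 1

1


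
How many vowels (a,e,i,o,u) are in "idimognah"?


Input: idimognah
Checking each character:
  'i' at position 0: vowel (running total: 1)
  'd' at position 1: consonant
  'i' at position 2: vowel (running total: 2)
  'm' at position 3: consonant
  'o' at position 4: vowel (running total: 3)
  'g' at position 5: consonant
  'n' at position 6: consonant
  'a' at position 7: vowel (running total: 4)
  'h' at position 8: consonant
Total vowels: 4

4


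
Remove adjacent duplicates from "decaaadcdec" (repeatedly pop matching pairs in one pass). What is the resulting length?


Input: decaaadcdec
Stack-based adjacent duplicate removal:
  Read 'd': push. Stack: d
  Read 'e': push. Stack: de
  Read 'c': push. Stack: dec
  Read 'a': push. Stack: deca
  Read 'a': matches stack top 'a' => pop. Stack: dec
  Read 'a': push. Stack: deca
  Read 'd': push. Stack: decad
  Read 'c': push. Stack: decadc
  Read 'd': push. Stack: decadcd
  Read 'e': push. Stack: decadcde
  Read 'c': push. Stack: decadcdec
Final stack: "decadcdec" (length 9)

9


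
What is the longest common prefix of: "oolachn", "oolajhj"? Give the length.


Words: oolachn, oolajhj
  Position 0: all 'o' => match
  Position 1: all 'o' => match
  Position 2: all 'l' => match
  Position 3: all 'a' => match
  Position 4: ('c', 'j') => mismatch, stop
LCP = "oola" (length 4)

4


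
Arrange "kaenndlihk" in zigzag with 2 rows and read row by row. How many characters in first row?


Zigzag "kaenndlihk" into 2 rows:
Placing characters:
  'k' => row 0
  'a' => row 1
  'e' => row 0
  'n' => row 1
  'n' => row 0
  'd' => row 1
  'l' => row 0
  'i' => row 1
  'h' => row 0
  'k' => row 1
Rows:
  Row 0: "kenlh"
  Row 1: "andik"
First row length: 5

5


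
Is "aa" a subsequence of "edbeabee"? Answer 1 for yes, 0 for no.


Check if "aa" is a subsequence of "edbeabee"
Greedy scan:
  Position 0 ('e'): no match needed
  Position 1 ('d'): no match needed
  Position 2 ('b'): no match needed
  Position 3 ('e'): no match needed
  Position 4 ('a'): matches sub[0] = 'a'
  Position 5 ('b'): no match needed
  Position 6 ('e'): no match needed
  Position 7 ('e'): no match needed
Only matched 1/2 characters => not a subsequence

0


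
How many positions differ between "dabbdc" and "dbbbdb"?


Comparing "dabbdc" and "dbbbdb" position by position:
  Position 0: 'd' vs 'd' => same
  Position 1: 'a' vs 'b' => DIFFER
  Position 2: 'b' vs 'b' => same
  Position 3: 'b' vs 'b' => same
  Position 4: 'd' vs 'd' => same
  Position 5: 'c' vs 'b' => DIFFER
Positions that differ: 2

2


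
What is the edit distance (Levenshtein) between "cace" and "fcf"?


Computing edit distance: "cace" -> "fcf"
DP table:
           f    c    f
      0    1    2    3
  c   1    1    1    2
  a   2    2    2    2
  c   3    3    2    3
  e   4    4    3    3
Edit distance = dp[4][3] = 3

3


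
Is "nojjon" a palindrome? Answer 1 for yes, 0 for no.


Input: nojjon
Reversed: nojjon
  Compare pos 0 ('n') with pos 5 ('n'): match
  Compare pos 1 ('o') with pos 4 ('o'): match
  Compare pos 2 ('j') with pos 3 ('j'): match
Result: palindrome

1


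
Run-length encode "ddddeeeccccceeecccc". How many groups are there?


Input: ddddeeeccccceeecccc
Scanning for consecutive runs:
  Group 1: 'd' x 4 (positions 0-3)
  Group 2: 'e' x 3 (positions 4-6)
  Group 3: 'c' x 5 (positions 7-11)
  Group 4: 'e' x 3 (positions 12-14)
  Group 5: 'c' x 4 (positions 15-18)
Total groups: 5

5


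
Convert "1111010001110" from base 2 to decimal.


Input: "1111010001110" in base 2
Positional expansion:
  Digit '1' (value 1) x 2^12 = 4096
  Digit '1' (value 1) x 2^11 = 2048
  Digit '1' (value 1) x 2^10 = 1024
  Digit '1' (value 1) x 2^9 = 512
  Digit '0' (value 0) x 2^8 = 0
  Digit '1' (value 1) x 2^7 = 128
  Digit '0' (value 0) x 2^6 = 0
  Digit '0' (value 0) x 2^5 = 0
  Digit '0' (value 0) x 2^4 = 0
  Digit '1' (value 1) x 2^3 = 8
  Digit '1' (value 1) x 2^2 = 4
  Digit '1' (value 1) x 2^1 = 2
  Digit '0' (value 0) x 2^0 = 0
Sum = 7822

7822


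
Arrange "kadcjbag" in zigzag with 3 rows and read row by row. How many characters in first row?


Zigzag "kadcjbag" into 3 rows:
Placing characters:
  'k' => row 0
  'a' => row 1
  'd' => row 2
  'c' => row 1
  'j' => row 0
  'b' => row 1
  'a' => row 2
  'g' => row 1
Rows:
  Row 0: "kj"
  Row 1: "acbg"
  Row 2: "da"
First row length: 2

2


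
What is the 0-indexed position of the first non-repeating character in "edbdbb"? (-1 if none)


Input: edbdbb
Character frequencies:
  'b': 3
  'd': 2
  'e': 1
Scanning left to right for freq == 1:
  Position 0 ('e'): unique! => answer = 0

0


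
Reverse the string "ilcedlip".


Input: ilcedlip
Reading characters right to left:
  Position 7: 'p'
  Position 6: 'i'
  Position 5: 'l'
  Position 4: 'd'
  Position 3: 'e'
  Position 2: 'c'
  Position 1: 'l'
  Position 0: 'i'
Reversed: pildecli

pildecli


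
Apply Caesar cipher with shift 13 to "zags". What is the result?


Caesar cipher: shift "zags" by 13
  'z' (pos 25) + 13 = pos 12 = 'm'
  'a' (pos 0) + 13 = pos 13 = 'n'
  'g' (pos 6) + 13 = pos 19 = 't'
  's' (pos 18) + 13 = pos 5 = 'f'
Result: mntf

mntf


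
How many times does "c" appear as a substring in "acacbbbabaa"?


Searching for "c" in "acacbbbabaa"
Scanning each position:
  Position 0: "a" => no
  Position 1: "c" => MATCH
  Position 2: "a" => no
  Position 3: "c" => MATCH
  Position 4: "b" => no
  Position 5: "b" => no
  Position 6: "b" => no
  Position 7: "a" => no
  Position 8: "b" => no
  Position 9: "a" => no
  Position 10: "a" => no
Total occurrences: 2

2


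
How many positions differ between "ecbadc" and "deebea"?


Comparing "ecbadc" and "deebea" position by position:
  Position 0: 'e' vs 'd' => DIFFER
  Position 1: 'c' vs 'e' => DIFFER
  Position 2: 'b' vs 'e' => DIFFER
  Position 3: 'a' vs 'b' => DIFFER
  Position 4: 'd' vs 'e' => DIFFER
  Position 5: 'c' vs 'a' => DIFFER
Positions that differ: 6

6


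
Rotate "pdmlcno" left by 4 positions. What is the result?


Input: "pdmlcno", rotate left by 4
First 4 characters: "pdml"
Remaining characters: "cno"
Concatenate remaining + first: "cno" + "pdml" = "cnopdml"

cnopdml


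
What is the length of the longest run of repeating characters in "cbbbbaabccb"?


Input: "cbbbbaabccb"
Scanning for longest run:
  Position 1 ('b'): new char, reset run to 1
  Position 2 ('b'): continues run of 'b', length=2
  Position 3 ('b'): continues run of 'b', length=3
  Position 4 ('b'): continues run of 'b', length=4
  Position 5 ('a'): new char, reset run to 1
  Position 6 ('a'): continues run of 'a', length=2
  Position 7 ('b'): new char, reset run to 1
  Position 8 ('c'): new char, reset run to 1
  Position 9 ('c'): continues run of 'c', length=2
  Position 10 ('b'): new char, reset run to 1
Longest run: 'b' with length 4

4


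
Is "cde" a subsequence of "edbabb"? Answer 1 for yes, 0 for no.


Check if "cde" is a subsequence of "edbabb"
Greedy scan:
  Position 0 ('e'): no match needed
  Position 1 ('d'): no match needed
  Position 2 ('b'): no match needed
  Position 3 ('a'): no match needed
  Position 4 ('b'): no match needed
  Position 5 ('b'): no match needed
Only matched 0/3 characters => not a subsequence

0


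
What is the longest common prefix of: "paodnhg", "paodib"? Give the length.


Words: paodnhg, paodib
  Position 0: all 'p' => match
  Position 1: all 'a' => match
  Position 2: all 'o' => match
  Position 3: all 'd' => match
  Position 4: ('n', 'i') => mismatch, stop
LCP = "paod" (length 4)

4


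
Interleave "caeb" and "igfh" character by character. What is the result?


Interleaving "caeb" and "igfh":
  Position 0: 'c' from first, 'i' from second => "ci"
  Position 1: 'a' from first, 'g' from second => "ag"
  Position 2: 'e' from first, 'f' from second => "ef"
  Position 3: 'b' from first, 'h' from second => "bh"
Result: ciagefbh

ciagefbh


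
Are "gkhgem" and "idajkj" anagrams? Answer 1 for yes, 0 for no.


Strings: "gkhgem", "idajkj"
Sorted first:  egghkm
Sorted second: adijjk
Differ at position 0: 'e' vs 'a' => not anagrams

0


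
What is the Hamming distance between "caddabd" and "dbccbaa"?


Comparing "caddabd" and "dbccbaa" position by position:
  Position 0: 'c' vs 'd' => differ
  Position 1: 'a' vs 'b' => differ
  Position 2: 'd' vs 'c' => differ
  Position 3: 'd' vs 'c' => differ
  Position 4: 'a' vs 'b' => differ
  Position 5: 'b' vs 'a' => differ
  Position 6: 'd' vs 'a' => differ
Total differences (Hamming distance): 7

7


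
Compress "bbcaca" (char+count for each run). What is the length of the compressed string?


Input: bbcaca
Runs:
  'b' x 2 => "b2"
  'c' x 1 => "c1"
  'a' x 1 => "a1"
  'c' x 1 => "c1"
  'a' x 1 => "a1"
Compressed: "b2c1a1c1a1"
Compressed length: 10

10


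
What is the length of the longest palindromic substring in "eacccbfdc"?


Input: "eacccbfdc"
Checking substrings for palindromes:
  [2:5] "ccc" (len 3) => palindrome
  [2:4] "cc" (len 2) => palindrome
  [3:5] "cc" (len 2) => palindrome
Longest palindromic substring: "ccc" with length 3

3


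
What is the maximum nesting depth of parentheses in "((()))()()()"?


Input: "((()))()()()"
Tracking depth:
  Position 0 '(': depth becomes 1
  Position 1 '(': depth becomes 2
  Position 2 '(': depth becomes 3
  Position 3 ')': depth becomes 2
  Position 4 ')': depth becomes 1
  Position 5 ')': depth becomes 0
  Position 6 '(': depth becomes 1
  Position 7 ')': depth becomes 0
  Position 8 '(': depth becomes 1
  Position 9 ')': depth becomes 0
  Position 10 '(': depth becomes 1
  Position 11 ')': depth becomes 0
Maximum depth reached: 3

3


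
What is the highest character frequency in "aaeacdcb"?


Input: aaeacdcb
Character counts:
  'a': 3
  'b': 1
  'c': 2
  'd': 1
  'e': 1
Maximum frequency: 3

3


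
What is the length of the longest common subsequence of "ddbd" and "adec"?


LCS of "ddbd" and "adec"
DP table:
           a    d    e    c
      0    0    0    0    0
  d   0    0    1    1    1
  d   0    0    1    1    1
  b   0    0    1    1    1
  d   0    0    1    1    1
LCS length = dp[4][4] = 1

1


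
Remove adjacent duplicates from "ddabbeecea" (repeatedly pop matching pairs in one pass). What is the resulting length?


Input: ddabbeecea
Stack-based adjacent duplicate removal:
  Read 'd': push. Stack: d
  Read 'd': matches stack top 'd' => pop. Stack: (empty)
  Read 'a': push. Stack: a
  Read 'b': push. Stack: ab
  Read 'b': matches stack top 'b' => pop. Stack: a
  Read 'e': push. Stack: ae
  Read 'e': matches stack top 'e' => pop. Stack: a
  Read 'c': push. Stack: ac
  Read 'e': push. Stack: ace
  Read 'a': push. Stack: acea
Final stack: "acea" (length 4)

4


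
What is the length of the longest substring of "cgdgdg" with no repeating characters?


Input: "cgdgdg"
Sliding window (track last position of each char):
  Position 0 ('c'): window [0,0] length 1 -- new best
  Position 1 ('g'): window [0,1] length 2 -- new best
  Position 2 ('d'): window [0,2] length 3 -- new best
  Position 3 ('g'): repeat (last at 1), move window start to 2
  Position 3 ('g'): window [2,3] length 2
  Position 4 ('d'): repeat (last at 2), move window start to 3
  Position 4 ('d'): window [3,4] length 2
  Position 5 ('g'): repeat (last at 3), move window start to 4
  Position 5 ('g'): window [4,5] length 2
Longest substring with no repeats: "cgd" with length 3

3


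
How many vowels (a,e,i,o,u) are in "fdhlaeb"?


Input: fdhlaeb
Checking each character:
  'f' at position 0: consonant
  'd' at position 1: consonant
  'h' at position 2: consonant
  'l' at position 3: consonant
  'a' at position 4: vowel (running total: 1)
  'e' at position 5: vowel (running total: 2)
  'b' at position 6: consonant
Total vowels: 2

2


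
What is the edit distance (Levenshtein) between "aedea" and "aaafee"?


Computing edit distance: "aedea" -> "aaafee"
DP table:
           a    a    a    f    e    e
      0    1    2    3    4    5    6
  a   1    0    1    2    3    4    5
  e   2    1    1    2    3    3    4
  d   3    2    2    2    3    4    4
  e   4    3    3    3    3    3    4
  a   5    4    3    3    4    4    4
Edit distance = dp[5][6] = 4

4


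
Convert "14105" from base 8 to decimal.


Input: "14105" in base 8
Positional expansion:
  Digit '1' (value 1) x 8^4 = 4096
  Digit '4' (value 4) x 8^3 = 2048
  Digit '1' (value 1) x 8^2 = 64
  Digit '0' (value 0) x 8^1 = 0
  Digit '5' (value 5) x 8^0 = 5
Sum = 6213

6213


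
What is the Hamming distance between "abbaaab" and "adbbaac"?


Comparing "abbaaab" and "adbbaac" position by position:
  Position 0: 'a' vs 'a' => same
  Position 1: 'b' vs 'd' => differ
  Position 2: 'b' vs 'b' => same
  Position 3: 'a' vs 'b' => differ
  Position 4: 'a' vs 'a' => same
  Position 5: 'a' vs 'a' => same
  Position 6: 'b' vs 'c' => differ
Total differences (Hamming distance): 3

3


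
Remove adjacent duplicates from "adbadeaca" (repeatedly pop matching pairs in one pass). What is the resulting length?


Input: adbadeaca
Stack-based adjacent duplicate removal:
  Read 'a': push. Stack: a
  Read 'd': push. Stack: ad
  Read 'b': push. Stack: adb
  Read 'a': push. Stack: adba
  Read 'd': push. Stack: adbad
  Read 'e': push. Stack: adbade
  Read 'a': push. Stack: adbadea
  Read 'c': push. Stack: adbadeac
  Read 'a': push. Stack: adbadeaca
Final stack: "adbadeaca" (length 9)

9


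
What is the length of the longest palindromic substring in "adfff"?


Input: "adfff"
Checking substrings for palindromes:
  [2:5] "fff" (len 3) => palindrome
  [2:4] "ff" (len 2) => palindrome
  [3:5] "ff" (len 2) => palindrome
Longest palindromic substring: "fff" with length 3

3


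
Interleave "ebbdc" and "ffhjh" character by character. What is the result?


Interleaving "ebbdc" and "ffhjh":
  Position 0: 'e' from first, 'f' from second => "ef"
  Position 1: 'b' from first, 'f' from second => "bf"
  Position 2: 'b' from first, 'h' from second => "bh"
  Position 3: 'd' from first, 'j' from second => "dj"
  Position 4: 'c' from first, 'h' from second => "ch"
Result: efbfbhdjch

efbfbhdjch


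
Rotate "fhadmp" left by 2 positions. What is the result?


Input: "fhadmp", rotate left by 2
First 2 characters: "fh"
Remaining characters: "admp"
Concatenate remaining + first: "admp" + "fh" = "admpfh"

admpfh


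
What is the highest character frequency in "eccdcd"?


Input: eccdcd
Character counts:
  'c': 3
  'd': 2
  'e': 1
Maximum frequency: 3

3


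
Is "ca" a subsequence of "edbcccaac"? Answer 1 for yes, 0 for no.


Check if "ca" is a subsequence of "edbcccaac"
Greedy scan:
  Position 0 ('e'): no match needed
  Position 1 ('d'): no match needed
  Position 2 ('b'): no match needed
  Position 3 ('c'): matches sub[0] = 'c'
  Position 4 ('c'): no match needed
  Position 5 ('c'): no match needed
  Position 6 ('a'): matches sub[1] = 'a'
  Position 7 ('a'): no match needed
  Position 8 ('c'): no match needed
All 2 characters matched => is a subsequence

1


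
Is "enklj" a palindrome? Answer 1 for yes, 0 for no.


Input: enklj
Reversed: jlkne
  Compare pos 0 ('e') with pos 4 ('j'): MISMATCH
  Compare pos 1 ('n') with pos 3 ('l'): MISMATCH
Result: not a palindrome

0


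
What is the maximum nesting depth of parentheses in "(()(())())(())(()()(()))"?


Input: "(()(())())(())(()()(()))"
Tracking depth:
  Position 0 '(': depth becomes 1
  Position 1 '(': depth becomes 2
  Position 2 ')': depth becomes 1
  Position 3 '(': depth becomes 2
  Position 4 '(': depth becomes 3
  Position 5 ')': depth becomes 2
  Position 6 ')': depth becomes 1
  Position 7 '(': depth becomes 2
  Position 8 ')': depth becomes 1
  Position 9 ')': depth becomes 0
  Position 10 '(': depth becomes 1
  Position 11 '(': depth becomes 2
  Position 12 ')': depth becomes 1
  Position 13 ')': depth becomes 0
  Position 14 '(': depth becomes 1
  Position 15 '(': depth becomes 2
  Position 16 ')': depth becomes 1
  Position 17 '(': depth becomes 2
  Position 18 ')': depth becomes 1
  Position 19 '(': depth becomes 2
  Position 20 '(': depth becomes 3
  Position 21 ')': depth becomes 2
  Position 22 ')': depth becomes 1
  Position 23 ')': depth becomes 0
Maximum depth reached: 3

3


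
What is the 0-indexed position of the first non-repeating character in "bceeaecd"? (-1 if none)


Input: bceeaecd
Character frequencies:
  'a': 1
  'b': 1
  'c': 2
  'd': 1
  'e': 3
Scanning left to right for freq == 1:
  Position 0 ('b'): unique! => answer = 0

0


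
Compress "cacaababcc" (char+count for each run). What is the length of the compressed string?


Input: cacaababcc
Runs:
  'c' x 1 => "c1"
  'a' x 1 => "a1"
  'c' x 1 => "c1"
  'a' x 2 => "a2"
  'b' x 1 => "b1"
  'a' x 1 => "a1"
  'b' x 1 => "b1"
  'c' x 2 => "c2"
Compressed: "c1a1c1a2b1a1b1c2"
Compressed length: 16

16


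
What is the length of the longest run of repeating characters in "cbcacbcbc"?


Input: "cbcacbcbc"
Scanning for longest run:
  Position 1 ('b'): new char, reset run to 1
  Position 2 ('c'): new char, reset run to 1
  Position 3 ('a'): new char, reset run to 1
  Position 4 ('c'): new char, reset run to 1
  Position 5 ('b'): new char, reset run to 1
  Position 6 ('c'): new char, reset run to 1
  Position 7 ('b'): new char, reset run to 1
  Position 8 ('c'): new char, reset run to 1
Longest run: 'c' with length 1

1


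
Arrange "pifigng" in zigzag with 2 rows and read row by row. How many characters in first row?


Zigzag "pifigng" into 2 rows:
Placing characters:
  'p' => row 0
  'i' => row 1
  'f' => row 0
  'i' => row 1
  'g' => row 0
  'n' => row 1
  'g' => row 0
Rows:
  Row 0: "pfgg"
  Row 1: "iin"
First row length: 4

4


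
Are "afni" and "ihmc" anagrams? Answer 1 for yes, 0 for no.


Strings: "afni", "ihmc"
Sorted first:  afin
Sorted second: chim
Differ at position 0: 'a' vs 'c' => not anagrams

0


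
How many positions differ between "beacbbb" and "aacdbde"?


Comparing "beacbbb" and "aacdbde" position by position:
  Position 0: 'b' vs 'a' => DIFFER
  Position 1: 'e' vs 'a' => DIFFER
  Position 2: 'a' vs 'c' => DIFFER
  Position 3: 'c' vs 'd' => DIFFER
  Position 4: 'b' vs 'b' => same
  Position 5: 'b' vs 'd' => DIFFER
  Position 6: 'b' vs 'e' => DIFFER
Positions that differ: 6

6


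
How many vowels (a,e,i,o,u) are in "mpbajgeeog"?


Input: mpbajgeeog
Checking each character:
  'm' at position 0: consonant
  'p' at position 1: consonant
  'b' at position 2: consonant
  'a' at position 3: vowel (running total: 1)
  'j' at position 4: consonant
  'g' at position 5: consonant
  'e' at position 6: vowel (running total: 2)
  'e' at position 7: vowel (running total: 3)
  'o' at position 8: vowel (running total: 4)
  'g' at position 9: consonant
Total vowels: 4

4


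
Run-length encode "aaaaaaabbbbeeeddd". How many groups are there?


Input: aaaaaaabbbbeeeddd
Scanning for consecutive runs:
  Group 1: 'a' x 7 (positions 0-6)
  Group 2: 'b' x 4 (positions 7-10)
  Group 3: 'e' x 3 (positions 11-13)
  Group 4: 'd' x 3 (positions 14-16)
Total groups: 4

4


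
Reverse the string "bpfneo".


Input: bpfneo
Reading characters right to left:
  Position 5: 'o'
  Position 4: 'e'
  Position 3: 'n'
  Position 2: 'f'
  Position 1: 'p'
  Position 0: 'b'
Reversed: oenfpb

oenfpb


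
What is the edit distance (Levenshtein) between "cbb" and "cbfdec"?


Computing edit distance: "cbb" -> "cbfdec"
DP table:
           c    b    f    d    e    c
      0    1    2    3    4    5    6
  c   1    0    1    2    3    4    5
  b   2    1    0    1    2    3    4
  b   3    2    1    1    2    3    4
Edit distance = dp[3][6] = 4

4


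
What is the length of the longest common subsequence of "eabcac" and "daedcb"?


LCS of "eabcac" and "daedcb"
DP table:
           d    a    e    d    c    b
      0    0    0    0    0    0    0
  e   0    0    0    1    1    1    1
  a   0    0    1    1    1    1    1
  b   0    0    1    1    1    1    2
  c   0    0    1    1    1    2    2
  a   0    0    1    1    1    2    2
  c   0    0    1    1    1    2    2
LCS length = dp[6][6] = 2

2


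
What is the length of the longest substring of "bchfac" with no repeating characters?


Input: "bchfac"
Sliding window (track last position of each char):
  Position 0 ('b'): window [0,0] length 1 -- new best
  Position 1 ('c'): window [0,1] length 2 -- new best
  Position 2 ('h'): window [0,2] length 3 -- new best
  Position 3 ('f'): window [0,3] length 4 -- new best
  Position 4 ('a'): window [0,4] length 5 -- new best
  Position 5 ('c'): repeat (last at 1), move window start to 2
  Position 5 ('c'): window [2,5] length 4
Longest substring with no repeats: "bchfa" with length 5

5


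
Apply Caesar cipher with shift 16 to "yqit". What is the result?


Caesar cipher: shift "yqit" by 16
  'y' (pos 24) + 16 = pos 14 = 'o'
  'q' (pos 16) + 16 = pos 6 = 'g'
  'i' (pos 8) + 16 = pos 24 = 'y'
  't' (pos 19) + 16 = pos 9 = 'j'
Result: ogyj

ogyj


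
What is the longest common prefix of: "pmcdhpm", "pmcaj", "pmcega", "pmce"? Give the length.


Words: pmcdhpm, pmcaj, pmcega, pmce
  Position 0: all 'p' => match
  Position 1: all 'm' => match
  Position 2: all 'c' => match
  Position 3: ('d', 'a', 'e', 'e') => mismatch, stop
LCP = "pmc" (length 3)

3


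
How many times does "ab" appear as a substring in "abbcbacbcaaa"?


Searching for "ab" in "abbcbacbcaaa"
Scanning each position:
  Position 0: "ab" => MATCH
  Position 1: "bb" => no
  Position 2: "bc" => no
  Position 3: "cb" => no
  Position 4: "ba" => no
  Position 5: "ac" => no
  Position 6: "cb" => no
  Position 7: "bc" => no
  Position 8: "ca" => no
  Position 9: "aa" => no
  Position 10: "aa" => no
Total occurrences: 1

1


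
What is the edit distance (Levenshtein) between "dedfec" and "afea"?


Computing edit distance: "dedfec" -> "afea"
DP table:
           a    f    e    a
      0    1    2    3    4
  d   1    1    2    3    4
  e   2    2    2    2    3
  d   3    3    3    3    3
  f   4    4    3    4    4
  e   5    5    4    3    4
  c   6    6    5    4    4
Edit distance = dp[6][4] = 4

4


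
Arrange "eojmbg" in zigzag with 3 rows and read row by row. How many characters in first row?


Zigzag "eojmbg" into 3 rows:
Placing characters:
  'e' => row 0
  'o' => row 1
  'j' => row 2
  'm' => row 1
  'b' => row 0
  'g' => row 1
Rows:
  Row 0: "eb"
  Row 1: "omg"
  Row 2: "j"
First row length: 2

2


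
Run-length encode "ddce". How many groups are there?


Input: ddce
Scanning for consecutive runs:
  Group 1: 'd' x 2 (positions 0-1)
  Group 2: 'c' x 1 (positions 2-2)
  Group 3: 'e' x 1 (positions 3-3)
Total groups: 3

3


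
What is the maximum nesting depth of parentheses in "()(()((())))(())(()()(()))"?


Input: "()(()((())))(())(()()(()))"
Tracking depth:
  Position 0 '(': depth becomes 1
  Position 1 ')': depth becomes 0
  Position 2 '(': depth becomes 1
  Position 3 '(': depth becomes 2
  Position 4 ')': depth becomes 1
  Position 5 '(': depth becomes 2
  Position 6 '(': depth becomes 3
  Position 7 '(': depth becomes 4
  Position 8 ')': depth becomes 3
  Position 9 ')': depth becomes 2
  Position 10 ')': depth becomes 1
  Position 11 ')': depth becomes 0
  Position 12 '(': depth becomes 1
  Position 13 '(': depth becomes 2
  Position 14 ')': depth becomes 1
  Position 15 ')': depth becomes 0
  Position 16 '(': depth becomes 1
  Position 17 '(': depth becomes 2
  Position 18 ')': depth becomes 1
  Position 19 '(': depth becomes 2
  Position 20 ')': depth becomes 1
  Position 21 '(': depth becomes 2
  Position 22 '(': depth becomes 3
  Position 23 ')': depth becomes 2
  Position 24 ')': depth becomes 1
  Position 25 ')': depth becomes 0
Maximum depth reached: 4

4


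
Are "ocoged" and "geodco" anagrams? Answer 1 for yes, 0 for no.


Strings: "ocoged", "geodco"
Sorted first:  cdegoo
Sorted second: cdegoo
Sorted forms match => anagrams

1


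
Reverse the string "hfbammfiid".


Input: hfbammfiid
Reading characters right to left:
  Position 9: 'd'
  Position 8: 'i'
  Position 7: 'i'
  Position 6: 'f'
  Position 5: 'm'
  Position 4: 'm'
  Position 3: 'a'
  Position 2: 'b'
  Position 1: 'f'
  Position 0: 'h'
Reversed: diifmmabfh

diifmmabfh


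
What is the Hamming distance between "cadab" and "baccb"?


Comparing "cadab" and "baccb" position by position:
  Position 0: 'c' vs 'b' => differ
  Position 1: 'a' vs 'a' => same
  Position 2: 'd' vs 'c' => differ
  Position 3: 'a' vs 'c' => differ
  Position 4: 'b' vs 'b' => same
Total differences (Hamming distance): 3

3


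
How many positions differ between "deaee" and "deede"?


Comparing "deaee" and "deede" position by position:
  Position 0: 'd' vs 'd' => same
  Position 1: 'e' vs 'e' => same
  Position 2: 'a' vs 'e' => DIFFER
  Position 3: 'e' vs 'd' => DIFFER
  Position 4: 'e' vs 'e' => same
Positions that differ: 2

2


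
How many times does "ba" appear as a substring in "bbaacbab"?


Searching for "ba" in "bbaacbab"
Scanning each position:
  Position 0: "bb" => no
  Position 1: "ba" => MATCH
  Position 2: "aa" => no
  Position 3: "ac" => no
  Position 4: "cb" => no
  Position 5: "ba" => MATCH
  Position 6: "ab" => no
Total occurrences: 2

2


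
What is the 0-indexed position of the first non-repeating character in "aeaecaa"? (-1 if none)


Input: aeaecaa
Character frequencies:
  'a': 4
  'c': 1
  'e': 2
Scanning left to right for freq == 1:
  Position 0 ('a'): freq=4, skip
  Position 1 ('e'): freq=2, skip
  Position 2 ('a'): freq=4, skip
  Position 3 ('e'): freq=2, skip
  Position 4 ('c'): unique! => answer = 4

4


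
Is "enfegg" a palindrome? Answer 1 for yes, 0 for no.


Input: enfegg
Reversed: ggefne
  Compare pos 0 ('e') with pos 5 ('g'): MISMATCH
  Compare pos 1 ('n') with pos 4 ('g'): MISMATCH
  Compare pos 2 ('f') with pos 3 ('e'): MISMATCH
Result: not a palindrome

0


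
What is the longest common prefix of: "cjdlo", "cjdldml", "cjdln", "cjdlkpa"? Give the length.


Words: cjdlo, cjdldml, cjdln, cjdlkpa
  Position 0: all 'c' => match
  Position 1: all 'j' => match
  Position 2: all 'd' => match
  Position 3: all 'l' => match
  Position 4: ('o', 'd', 'n', 'k') => mismatch, stop
LCP = "cjdl" (length 4)

4


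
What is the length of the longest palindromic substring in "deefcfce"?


Input: "deefcfce"
Checking substrings for palindromes:
  [3:6] "fcf" (len 3) => palindrome
  [4:7] "cfc" (len 3) => palindrome
  [1:3] "ee" (len 2) => palindrome
Longest palindromic substring: "fcf" with length 3

3


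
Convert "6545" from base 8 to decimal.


Input: "6545" in base 8
Positional expansion:
  Digit '6' (value 6) x 8^3 = 3072
  Digit '5' (value 5) x 8^2 = 320
  Digit '4' (value 4) x 8^1 = 32
  Digit '5' (value 5) x 8^0 = 5
Sum = 3429

3429


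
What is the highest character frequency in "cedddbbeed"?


Input: cedddbbeed
Character counts:
  'b': 2
  'c': 1
  'd': 4
  'e': 3
Maximum frequency: 4

4


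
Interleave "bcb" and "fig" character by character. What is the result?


Interleaving "bcb" and "fig":
  Position 0: 'b' from first, 'f' from second => "bf"
  Position 1: 'c' from first, 'i' from second => "ci"
  Position 2: 'b' from first, 'g' from second => "bg"
Result: bfcibg

bfcibg


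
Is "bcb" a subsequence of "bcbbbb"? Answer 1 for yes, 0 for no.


Check if "bcb" is a subsequence of "bcbbbb"
Greedy scan:
  Position 0 ('b'): matches sub[0] = 'b'
  Position 1 ('c'): matches sub[1] = 'c'
  Position 2 ('b'): matches sub[2] = 'b'
  Position 3 ('b'): no match needed
  Position 4 ('b'): no match needed
  Position 5 ('b'): no match needed
All 3 characters matched => is a subsequence

1


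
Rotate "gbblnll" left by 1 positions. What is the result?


Input: "gbblnll", rotate left by 1
First 1 characters: "g"
Remaining characters: "bblnll"
Concatenate remaining + first: "bblnll" + "g" = "bblnllg"

bblnllg


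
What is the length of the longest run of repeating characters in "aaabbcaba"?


Input: "aaabbcaba"
Scanning for longest run:
  Position 1 ('a'): continues run of 'a', length=2
  Position 2 ('a'): continues run of 'a', length=3
  Position 3 ('b'): new char, reset run to 1
  Position 4 ('b'): continues run of 'b', length=2
  Position 5 ('c'): new char, reset run to 1
  Position 6 ('a'): new char, reset run to 1
  Position 7 ('b'): new char, reset run to 1
  Position 8 ('a'): new char, reset run to 1
Longest run: 'a' with length 3

3


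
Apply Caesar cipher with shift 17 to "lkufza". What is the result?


Caesar cipher: shift "lkufza" by 17
  'l' (pos 11) + 17 = pos 2 = 'c'
  'k' (pos 10) + 17 = pos 1 = 'b'
  'u' (pos 20) + 17 = pos 11 = 'l'
  'f' (pos 5) + 17 = pos 22 = 'w'
  'z' (pos 25) + 17 = pos 16 = 'q'
  'a' (pos 0) + 17 = pos 17 = 'r'
Result: cblwqr

cblwqr


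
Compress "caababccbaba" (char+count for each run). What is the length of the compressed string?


Input: caababccbaba
Runs:
  'c' x 1 => "c1"
  'a' x 2 => "a2"
  'b' x 1 => "b1"
  'a' x 1 => "a1"
  'b' x 1 => "b1"
  'c' x 2 => "c2"
  'b' x 1 => "b1"
  'a' x 1 => "a1"
  'b' x 1 => "b1"
  'a' x 1 => "a1"
Compressed: "c1a2b1a1b1c2b1a1b1a1"
Compressed length: 20

20


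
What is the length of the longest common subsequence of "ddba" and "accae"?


LCS of "ddba" and "accae"
DP table:
           a    c    c    a    e
      0    0    0    0    0    0
  d   0    0    0    0    0    0
  d   0    0    0    0    0    0
  b   0    0    0    0    0    0
  a   0    1    1    1    1    1
LCS length = dp[4][5] = 1

1


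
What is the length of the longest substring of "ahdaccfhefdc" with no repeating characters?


Input: "ahdaccfhefdc"
Sliding window (track last position of each char):
  Position 0 ('a'): window [0,0] length 1 -- new best
  Position 1 ('h'): window [0,1] length 2 -- new best
  Position 2 ('d'): window [0,2] length 3 -- new best
  Position 3 ('a'): repeat (last at 0), move window start to 1
  Position 3 ('a'): window [1,3] length 3
  Position 4 ('c'): window [1,4] length 4 -- new best
  Position 5 ('c'): repeat (last at 4), move window start to 5
  Position 5 ('c'): window [5,5] length 1
  Position 6 ('f'): window [5,6] length 2
  Position 7 ('h'): window [5,7] length 3
  Position 8 ('e'): window [5,8] length 4
  Position 9 ('f'): repeat (last at 6), move window start to 7
  Position 9 ('f'): window [7,9] length 3
  Position 10 ('d'): window [7,10] length 4
  Position 11 ('c'): window [7,11] length 5 -- new best
Longest substring with no repeats: "hefdc" with length 5

5
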